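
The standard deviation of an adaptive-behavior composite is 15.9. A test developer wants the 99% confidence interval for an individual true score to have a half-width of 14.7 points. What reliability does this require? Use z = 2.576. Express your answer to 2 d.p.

0.87

SEM needed = half-width / z = 14.7/2.576 ≈ 5.707
r = 1 − (5.707/15.9)² ≈ 1 − 0.129 ≈ 0.871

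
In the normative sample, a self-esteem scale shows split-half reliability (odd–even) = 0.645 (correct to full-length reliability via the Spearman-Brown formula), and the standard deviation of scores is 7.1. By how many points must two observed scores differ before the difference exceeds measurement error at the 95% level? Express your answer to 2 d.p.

9.14

Full-length reliability (Spearman-Brown) = 2(0.645)/(1+0.645) ≈ 0.7842
The standard error of measurement is 7.1000·√(1 − 0.7842) ≈ 7.1000·0.4645 ≈ 3.2983.
SE_diff = √2 · SEM ≈ 4.6645
Minimum reliable difference = 1.96 · SE_diff ≈ 1.96 · 4.6645 ≈ 9.1424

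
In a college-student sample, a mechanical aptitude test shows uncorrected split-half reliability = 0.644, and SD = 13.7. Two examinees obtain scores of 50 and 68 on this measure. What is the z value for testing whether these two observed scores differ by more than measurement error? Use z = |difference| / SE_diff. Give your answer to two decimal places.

2.00

Spearman-Brown: r = 2(0.644) / (1 + 0.644) = 1.28800 / 1.64400 ≃ 0.78345
SEM = 13.70000×√(1 − 0.78345) ≃ 6.37521
Standard error of the difference = 6.37521·√2 ≃ 9.01591
z = 18 / 9.01591 ≃ 1.99647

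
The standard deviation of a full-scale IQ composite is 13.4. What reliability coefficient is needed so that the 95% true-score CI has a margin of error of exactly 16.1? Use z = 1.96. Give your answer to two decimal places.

0.62

Required SEM = 16.1 / 1.96 ≃ 8.2143
Required reliability = 1 − (SEM/SD)² = 1 − 0.3758 ≃ 0.6242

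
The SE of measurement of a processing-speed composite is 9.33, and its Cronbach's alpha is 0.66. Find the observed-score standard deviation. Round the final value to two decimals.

16.00

SD = 9.33 / √(1 − 0.66) ≈ 16.0008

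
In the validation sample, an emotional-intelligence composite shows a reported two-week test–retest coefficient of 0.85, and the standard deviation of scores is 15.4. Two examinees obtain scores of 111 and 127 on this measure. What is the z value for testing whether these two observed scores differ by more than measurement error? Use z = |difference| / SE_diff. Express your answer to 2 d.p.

1.90

SEM = 15.400 * √(1 − 0.850) = 15.400 * √0.150 ≈ 15.400 * 0.387 ≈ 5.964
Standard error of the difference = 5.964·√2 ≈ 8.435
z = 16 / 8.435 ≈ 1.897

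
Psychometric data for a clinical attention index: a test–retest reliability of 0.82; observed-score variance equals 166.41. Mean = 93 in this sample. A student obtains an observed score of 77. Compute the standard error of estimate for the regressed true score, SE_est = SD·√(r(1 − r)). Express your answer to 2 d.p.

4.96

SD = √166.41 ≈ 12.900
SE_est = SD * √(r(1 − r)) = 12.900 * √0.148 ≈ 12.900 * 0.384 ≈ 4.956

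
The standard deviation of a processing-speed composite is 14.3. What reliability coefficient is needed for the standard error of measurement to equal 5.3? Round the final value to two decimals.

0.86

Required reliability = 1 − (SEM/SD)² = 1 − 0.1374 ≈ 0.8626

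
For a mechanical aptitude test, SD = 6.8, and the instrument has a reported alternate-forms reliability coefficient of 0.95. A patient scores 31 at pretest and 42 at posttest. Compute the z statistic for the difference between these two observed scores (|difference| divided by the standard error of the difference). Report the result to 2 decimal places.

5.12

SEM = 6.80000 · √(1 − 0.95000) = 6.80000 · √0.05000 ≈ 6.80000 · 0.22361 ≈ 1.52053
SE_diff = SEM · √2 ≈ 1.52053 · 1.41421 ≈ 2.15035
z = |31 − 42| / 2.15035 = 11 / 2.15035 ≈ 5.11545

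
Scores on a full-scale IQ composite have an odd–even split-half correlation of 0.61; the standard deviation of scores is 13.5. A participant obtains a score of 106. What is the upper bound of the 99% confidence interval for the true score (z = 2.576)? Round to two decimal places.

r_full = 2·0.61 / (1 + 0.61) ≈ 0.758
SEM = 13.500 × √(1 − 0.758) = 13.500 × √0.242 ≈ 13.500 × 0.492 ≈ 6.644
2.576 × SEM ≈ 17.116
Upper bound: 106 + 17.116 = 123.116

123.12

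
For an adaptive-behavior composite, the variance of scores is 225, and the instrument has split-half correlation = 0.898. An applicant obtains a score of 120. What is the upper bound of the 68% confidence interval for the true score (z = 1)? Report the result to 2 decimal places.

σ = 225^(1/2) = 15.000
Full-length reliability (Spearman-Brown) = 2(0.898)/(1+0.898) ≈ 0.946
SEM = 15.000×√(1 − 0.946) ≈ 3.477
1 × SEM ≈ 3.477
Upper limit = 120 + 3.477 ≈ 123.477

123.48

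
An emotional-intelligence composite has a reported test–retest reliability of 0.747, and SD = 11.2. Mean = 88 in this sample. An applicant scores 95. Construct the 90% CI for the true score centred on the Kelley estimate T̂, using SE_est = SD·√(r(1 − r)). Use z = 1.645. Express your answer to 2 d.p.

Estimated true score = 0.747×95 + (1 − 0.747)×88 ≃ 93.229
SE_est = SD × √(r(1 − r)) = 11.200 × √0.189 ≃ 11.200 × 0.435 ≃ 4.869
CI = 93.229 ± 1.645 × 4.869 → [85.220, 101.238]

[85.22, 101.24]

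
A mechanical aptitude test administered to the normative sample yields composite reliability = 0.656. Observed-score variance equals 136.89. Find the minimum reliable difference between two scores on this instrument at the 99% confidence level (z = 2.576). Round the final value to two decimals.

25.00

σ = 136.89^(1/2) = 11.700
SEM = 11.700*√(1 − 0.656) ≃ 6.862
SE_diff = SEM * √2 ≃ 6.862 * 1.414 ≃ 9.705
Minimum reliable difference = 2.576 * SE_diff ≃ 2.576 * 9.705 ≃ 24.999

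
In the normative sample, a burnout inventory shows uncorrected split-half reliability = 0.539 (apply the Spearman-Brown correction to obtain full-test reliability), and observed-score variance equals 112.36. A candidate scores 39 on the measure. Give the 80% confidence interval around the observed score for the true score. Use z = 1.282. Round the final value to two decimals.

SD = √112.36 = 10.600
Full-length reliability (Spearman-Brown) = 2(0.539)/(1+0.539) ≃ 0.700
SEM = 10.600×√(1 − 0.700) ≃ 5.801
Margin = 1.282 × 5.801 ≃ 7.437
CI = 39 ± 7.437 → [31.563, 46.437]

[31.56, 46.44]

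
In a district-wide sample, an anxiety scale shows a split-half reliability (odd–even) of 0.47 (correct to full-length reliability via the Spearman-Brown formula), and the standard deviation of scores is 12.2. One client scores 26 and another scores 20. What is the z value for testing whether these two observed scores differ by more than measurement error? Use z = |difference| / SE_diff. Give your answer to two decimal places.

0.58

Full-length reliability (Spearman-Brown) = 2(0.47)/(1+0.47) ≈ 0.639
SEM = 12.200·√(1 − 0.639) ≈ 7.326
Standard error of the difference = 7.326·√2 ≈ 10.360
z = 6 / 10.360 ≈ 0.579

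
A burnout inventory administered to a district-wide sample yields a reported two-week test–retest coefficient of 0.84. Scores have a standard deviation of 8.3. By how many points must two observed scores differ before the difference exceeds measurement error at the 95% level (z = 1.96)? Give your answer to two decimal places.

The standard error of measurement is 8.3000*√(1 − 0.8400) ≈ 8.3000*0.4000 ≈ 3.3200.
SE_diff = SEM * √2 ≈ 3.3200 * 1.4142 ≈ 4.6952
Smallest detectable difference = 1.96*4.6952 ≈ 9.2026

9.20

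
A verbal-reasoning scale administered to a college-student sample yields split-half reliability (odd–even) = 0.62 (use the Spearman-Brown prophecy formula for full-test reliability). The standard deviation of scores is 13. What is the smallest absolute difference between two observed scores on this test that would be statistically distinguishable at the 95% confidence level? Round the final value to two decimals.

17.45

Spearman-Brown: r = 2(0.62) / (1 + 0.62) = 1.240 / 1.620 ≈ 0.765
SEM = 13.000×√(1 − 0.765) ≈ 6.296
Standard error of the difference = 6.296·√2 ≈ 8.904
Smallest detectable difference = 1.96×8.904 ≈ 17.452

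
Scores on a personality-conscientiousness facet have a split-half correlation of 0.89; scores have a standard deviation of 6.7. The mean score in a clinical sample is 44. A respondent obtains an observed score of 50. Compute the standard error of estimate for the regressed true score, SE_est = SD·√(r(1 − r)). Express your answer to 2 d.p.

1.57

Spearman-Brown: r = 2(0.89) / (1 + 0.89) = 1.780 / 1.890 ≃ 0.942
SE_est = 6.700·√[r(1 − r)] ≃ 1.569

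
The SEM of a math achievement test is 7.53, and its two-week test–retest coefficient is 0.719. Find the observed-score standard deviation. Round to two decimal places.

14.21

SD = SEM / √(1 − r) = 7.53 / √0.28100 ≃ 7.53 / 0.53009 ≃ 14.20502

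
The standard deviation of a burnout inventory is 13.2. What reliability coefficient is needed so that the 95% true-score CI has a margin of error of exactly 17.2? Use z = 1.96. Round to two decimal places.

Required SEM = 17.2 / 1.96 ≈ 8.7755
r = 1 − (SEM / SD)² = 1 − (8.7755 / 13.2)² ≈ 1 − 0.4420 ≈ 0.5580

0.56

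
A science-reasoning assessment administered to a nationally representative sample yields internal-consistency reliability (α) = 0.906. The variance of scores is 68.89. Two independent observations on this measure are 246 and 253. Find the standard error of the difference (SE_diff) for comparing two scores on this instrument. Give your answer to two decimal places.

SD = √68.89 ≈ 8.300
The standard error of measurement is 8.300·√(1 − 0.906) ≈ 8.300·0.307 ≈ 2.545.
SE_diff = √2 · SEM ≈ 3.599

3.60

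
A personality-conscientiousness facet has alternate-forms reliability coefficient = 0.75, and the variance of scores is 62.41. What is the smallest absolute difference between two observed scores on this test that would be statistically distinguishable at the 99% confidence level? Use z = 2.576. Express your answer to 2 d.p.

SD = √62.41 = 7.900
SEM = 7.900·√(1 − 0.750) ≈ 3.950
SE_diff = SEM · √2 ≈ 3.950 · 1.414 ≈ 5.586
Minimum reliable difference = 2.576 · SE_diff ≈ 2.576 · 5.586 ≈ 14.390

14.39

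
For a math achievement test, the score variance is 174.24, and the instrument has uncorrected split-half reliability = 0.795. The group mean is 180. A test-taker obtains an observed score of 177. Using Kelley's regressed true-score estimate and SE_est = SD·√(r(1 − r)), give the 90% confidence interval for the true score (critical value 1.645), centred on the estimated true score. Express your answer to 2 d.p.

σ = 174.24^(1/2) = 13.20000
Spearman-Brown: r = 2(0.795) / (1 + 0.795) = 1.59000 / 1.79500 ≈ 0.88579
T̂ = 0.88579(177) + 0.11421(180) ≈ 177.34262
SE_est = SD × √(r(1 − r)) = 13.20000 × √0.10116 ≈ 13.20000 × 0.31806 ≈ 4.19841
90% CI: 177.34262 ± 6.90639 ≈ (170.43623, 184.24900)

[170.44, 184.25]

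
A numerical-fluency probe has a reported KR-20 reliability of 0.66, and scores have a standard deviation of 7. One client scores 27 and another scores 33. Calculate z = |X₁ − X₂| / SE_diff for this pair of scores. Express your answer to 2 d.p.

1.04

SEM = 7.0000 · √(1 − 0.6600) = 7.0000 · √0.3400 ≈ 7.0000 · 0.5831 ≈ 4.0817
SE_diff = SEM · √2 ≈ 4.0817 · 1.4142 ≈ 5.7723
z = 6 / 5.7723 ≈ 1.0394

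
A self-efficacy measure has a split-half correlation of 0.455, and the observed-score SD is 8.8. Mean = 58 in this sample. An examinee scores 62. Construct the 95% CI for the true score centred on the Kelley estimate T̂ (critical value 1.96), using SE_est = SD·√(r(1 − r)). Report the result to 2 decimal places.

[52.15, 68.85]

Full-length reliability (Spearman-Brown) = 2(0.455)/(1+0.455) ≈ 0.625
T̂ = 0.625(62) + 0.375(58) ≈ 60.502
SE_est = 8.800·√(0.625·0.375) ≈ 4.259
95% CI: 60.502 ± 8.348 ≈ (52.153, 68.850)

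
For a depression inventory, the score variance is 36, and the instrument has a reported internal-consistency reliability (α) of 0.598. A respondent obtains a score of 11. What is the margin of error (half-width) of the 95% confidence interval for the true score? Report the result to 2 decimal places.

σ = 36^(1/2) = 6.000
SEM = 6.000 × √(1 − 0.598) = 6.000 × √0.402 ≈ 6.000 × 0.634 ≈ 3.804
1.96 × SEM ≈ 7.456

7.46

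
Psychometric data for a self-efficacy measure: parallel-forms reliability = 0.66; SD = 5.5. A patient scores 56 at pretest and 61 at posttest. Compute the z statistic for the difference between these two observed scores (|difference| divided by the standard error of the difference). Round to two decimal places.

SEM = 5.50000 × √(1 − 0.66000) = 5.50000 × √0.34000 ≃ 5.50000 × 0.58310 ≃ 3.20702
SE_diff = SEM × √2 ≃ 3.20702 × 1.41421 ≃ 4.53542
z = 5 / 4.53542 ≃ 1.10243

1.10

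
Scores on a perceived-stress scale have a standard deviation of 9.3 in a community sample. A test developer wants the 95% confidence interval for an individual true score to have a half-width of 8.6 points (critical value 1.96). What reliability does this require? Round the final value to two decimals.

0.78

Required SEM = 8.6 / 1.96 ≈ 4.3878
Required reliability = 1 − (SEM/SD)² = 1 − 0.2226 ≈ 0.7774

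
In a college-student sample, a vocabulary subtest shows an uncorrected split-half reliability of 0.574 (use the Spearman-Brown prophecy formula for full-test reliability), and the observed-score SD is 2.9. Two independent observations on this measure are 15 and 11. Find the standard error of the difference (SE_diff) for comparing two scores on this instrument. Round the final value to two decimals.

r_full = 2·0.574 / (1 + 0.574) ≈ 0.7294
SEM = 2.9000·√(1 − 0.7294) ≈ 1.5087
SE_diff = SEM · √2 ≈ 1.5087 · 1.4142 ≈ 2.1336

2.13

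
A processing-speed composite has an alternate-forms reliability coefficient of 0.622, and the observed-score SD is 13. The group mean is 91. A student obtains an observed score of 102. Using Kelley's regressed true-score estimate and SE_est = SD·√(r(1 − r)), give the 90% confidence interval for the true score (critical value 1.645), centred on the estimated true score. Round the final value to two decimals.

[87.47, 108.21]

Estimated true score = 0.622*102 + (1 − 0.622)*91 ≈ 97.842
SE_est = 13.000·√[r(1 − r)] ≈ 6.304
CI = 97.842 ± 1.645 * 6.304 → [87.473, 108.211]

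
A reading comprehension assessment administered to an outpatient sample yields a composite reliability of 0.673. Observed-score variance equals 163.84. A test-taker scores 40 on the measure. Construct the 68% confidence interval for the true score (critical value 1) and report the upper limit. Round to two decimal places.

σ = 163.84^(1/2) = 12.800
SEM = 12.800 × √(1 − 0.673) = 12.800 × √0.327 ≃ 12.800 × 0.572 ≃ 7.320
Margin = 1 × 7.320 ≃ 7.320
Upper limit = 40 + 7.320 ≃ 47.320

47.32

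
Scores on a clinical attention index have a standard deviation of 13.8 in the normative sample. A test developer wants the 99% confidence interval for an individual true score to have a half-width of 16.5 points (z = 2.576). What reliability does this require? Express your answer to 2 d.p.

Required SEM = 16.5 / 2.576 ≈ 6.4053
r = 1 − (6.4053/13.8)² ≈ 1 − 0.2154 ≈ 0.7846

0.78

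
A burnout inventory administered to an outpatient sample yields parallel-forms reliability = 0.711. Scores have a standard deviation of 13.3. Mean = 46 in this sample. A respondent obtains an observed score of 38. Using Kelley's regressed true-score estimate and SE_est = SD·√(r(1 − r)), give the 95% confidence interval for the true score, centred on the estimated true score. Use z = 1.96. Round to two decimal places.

Estimated true score = 0.711·38 + (1 − 0.711)·46 ≈ 40.312
SE_est = 13.300·√(0.711·0.289) ≈ 6.029
CI = 40.312 ± 1.96 · 6.029 → [28.495, 52.129]

[28.50, 52.13]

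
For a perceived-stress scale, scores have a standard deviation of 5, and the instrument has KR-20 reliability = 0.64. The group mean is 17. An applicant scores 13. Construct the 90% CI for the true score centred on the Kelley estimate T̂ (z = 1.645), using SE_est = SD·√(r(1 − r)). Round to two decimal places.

[10.49, 18.39]

T̂ = 0.640(13) + 0.360(17) ≈ 14.440
SE_est = SD * √(r(1 − r)) = 5.000 * √0.230 ≈ 5.000 * 0.480 ≈ 2.400
90% CI: 14.440 ± 3.948 ≈ (10.492, 18.388)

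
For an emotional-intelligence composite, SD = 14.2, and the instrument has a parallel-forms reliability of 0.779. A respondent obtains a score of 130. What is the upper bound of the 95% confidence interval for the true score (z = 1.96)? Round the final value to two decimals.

The standard error of measurement is 14.2000·√(1 − 0.7790) ≈ 14.2000·0.4701 ≈ 6.6755.
Half-width = 1.96·6.6755 ≈ 13.0840
Upper limit = 130 + 13.0840 ≈ 143.0840

143.08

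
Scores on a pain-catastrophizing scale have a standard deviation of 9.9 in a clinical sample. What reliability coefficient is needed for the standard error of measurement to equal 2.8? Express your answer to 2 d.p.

r = 1 − (2.800/9.9)² ≈ 1 − 0.080 ≈ 0.920

0.92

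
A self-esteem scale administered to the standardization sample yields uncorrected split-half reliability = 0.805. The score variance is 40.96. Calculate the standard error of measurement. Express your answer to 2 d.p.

2.10

SD = √40.96 ≃ 6.400
Full-length reliability (Spearman-Brown) = 2(0.805)/(1+0.805) ≃ 0.892
The standard error of measurement is 6.400×√(1 − 0.892) ≃ 6.400×0.329 ≃ 2.104.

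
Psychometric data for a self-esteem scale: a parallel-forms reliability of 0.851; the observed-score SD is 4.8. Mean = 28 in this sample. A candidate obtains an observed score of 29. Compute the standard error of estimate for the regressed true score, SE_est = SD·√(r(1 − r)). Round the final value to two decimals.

1.71

SE_est = 4.800·√[r(1 − r)] ≈ 1.709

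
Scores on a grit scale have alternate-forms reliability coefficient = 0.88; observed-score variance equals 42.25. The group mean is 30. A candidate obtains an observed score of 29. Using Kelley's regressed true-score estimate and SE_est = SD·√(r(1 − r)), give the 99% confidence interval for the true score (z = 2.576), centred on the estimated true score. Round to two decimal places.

SD = √42.25 ≈ 6.5000
T̂ = r·X + (1 − r)·M = 0.8800×29 + 0.1200×30 = 25.5200 + 3.6000 ≈ 29.1200
SE_est = SD × √(r(1 − r)) = 6.5000 × √0.1056 ≈ 6.5000 × 0.3250 ≈ 2.1122
99% CI: 29.1200 ± 5.4412 ≈ (23.6788, 34.5612)

[23.68, 34.56]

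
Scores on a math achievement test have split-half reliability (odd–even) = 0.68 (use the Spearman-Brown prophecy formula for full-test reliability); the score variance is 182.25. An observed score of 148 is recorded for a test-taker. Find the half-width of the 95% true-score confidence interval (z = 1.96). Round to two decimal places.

SD = √182.25 = 13.50000
Full-length reliability (Spearman-Brown) = 2(0.68)/(1+0.68) ≈ 0.80952
The standard error of measurement is 13.50000*√(1 − 0.80952) ≈ 13.50000*0.43644 ≈ 5.89188.
Half-width = 1.96*5.89188 ≈ 11.54809

11.55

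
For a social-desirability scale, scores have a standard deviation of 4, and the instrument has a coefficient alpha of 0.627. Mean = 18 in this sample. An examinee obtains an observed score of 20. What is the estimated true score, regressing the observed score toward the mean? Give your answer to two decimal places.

19.25

Estimated true score = 0.627×20 + (1 − 0.627)×18 ≃ 19.254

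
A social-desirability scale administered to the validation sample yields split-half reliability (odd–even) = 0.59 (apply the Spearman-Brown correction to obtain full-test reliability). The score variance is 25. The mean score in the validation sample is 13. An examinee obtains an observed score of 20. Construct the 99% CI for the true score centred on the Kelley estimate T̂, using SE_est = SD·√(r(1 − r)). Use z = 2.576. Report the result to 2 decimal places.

[12.56, 23.83]

σ = 25^(1/2) = 5.0000
Full-length reliability (Spearman-Brown) = 2(0.59)/(1+0.59) ≈ 0.7421
Estimated true score = 0.7421×20 + (1 − 0.7421)×13 ≈ 18.1950
SE_est = 5.0000×√(0.7421×0.2579) ≈ 2.1873
CI = 18.1950 ± 2.576 × 2.1873 → [12.5605, 23.8294]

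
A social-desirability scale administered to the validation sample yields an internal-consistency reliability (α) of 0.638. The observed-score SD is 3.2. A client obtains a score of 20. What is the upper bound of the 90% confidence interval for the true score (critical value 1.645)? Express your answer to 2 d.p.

23.17

The standard error of measurement is 3.200·√(1 − 0.638) ≈ 3.200·0.602 ≈ 1.925.
1.645 · SEM ≈ 3.167
Upper bound: 20 + 3.167 = 23.167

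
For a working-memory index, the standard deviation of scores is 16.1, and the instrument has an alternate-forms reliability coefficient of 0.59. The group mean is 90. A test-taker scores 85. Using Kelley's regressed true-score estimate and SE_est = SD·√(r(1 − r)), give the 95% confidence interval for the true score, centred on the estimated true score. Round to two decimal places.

[71.53, 102.57]

T̂ = r·X + (1 − r)·M = 0.59000×85 + 0.41000×90 = 50.15000 + 36.90000 ≈ 87.05000
SE_est = 16.10000·√[r(1 − r)] ≈ 7.91852
95% CI: 87.05000 ± 15.52029 ≈ (71.52971, 102.57029)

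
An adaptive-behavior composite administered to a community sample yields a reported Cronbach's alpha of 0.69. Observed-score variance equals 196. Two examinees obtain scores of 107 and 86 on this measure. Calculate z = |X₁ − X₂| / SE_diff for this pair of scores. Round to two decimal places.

SD = √196 ≈ 14.000
The standard error of measurement is 14.000*√(1 − 0.690) ≈ 14.000*0.557 ≈ 7.795.
SE_diff = √2 * SEM ≈ 11.024
z = |107 − 86| / 11.024 = 21 / 11.024 ≈ 1.905

1.91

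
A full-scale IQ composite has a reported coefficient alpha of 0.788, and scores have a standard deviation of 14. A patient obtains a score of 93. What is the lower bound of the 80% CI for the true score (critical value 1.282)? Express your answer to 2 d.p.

SEM = 14.0000×√(1 − 0.7880) ≈ 6.4461
1.282 × SEM ≈ 8.2639
Lower limit = 93 − 8.2639 ≈ 84.7361

84.74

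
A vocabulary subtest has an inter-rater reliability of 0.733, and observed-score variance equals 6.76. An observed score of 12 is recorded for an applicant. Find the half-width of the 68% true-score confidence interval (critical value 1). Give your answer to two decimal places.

1.34

SD = √6.76 = 2.600
SEM = 2.600 · √(1 − 0.733) = 2.600 · √0.267 ≈ 2.600 · 0.517 ≈ 1.343
1 · SEM ≈ 1.343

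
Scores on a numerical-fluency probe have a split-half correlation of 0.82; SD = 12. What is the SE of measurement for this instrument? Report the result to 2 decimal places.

Full-length reliability (Spearman-Brown) = 2(0.82)/(1+0.82) ≈ 0.90110
SEM = 12.00000 · √(1 − 0.90110) = 12.00000 · √0.09890 ≈ 12.00000 · 0.31449 ≈ 3.77383

3.77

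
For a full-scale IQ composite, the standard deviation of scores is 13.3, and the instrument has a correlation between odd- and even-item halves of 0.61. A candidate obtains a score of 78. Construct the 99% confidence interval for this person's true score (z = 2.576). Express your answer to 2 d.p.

[61.14, 94.86]

Full-length reliability (Spearman-Brown) = 2(0.61)/(1+0.61) ≈ 0.75776
SEM = 13.30000 · √(1 − 0.75776) = 13.30000 · √0.24224 ≈ 13.30000 · 0.49217 ≈ 6.54592
Margin = 2.576 · 6.54592 ≈ 16.86230
CI = 78 ± 16.86230 → [61.13770, 94.86230]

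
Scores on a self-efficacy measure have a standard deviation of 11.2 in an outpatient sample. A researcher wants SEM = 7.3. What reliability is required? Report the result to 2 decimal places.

r = 1 − (SEM / SD)² = 1 − (7.300 / 11.2)² ≈ 1 − 0.425 ≈ 0.575

0.58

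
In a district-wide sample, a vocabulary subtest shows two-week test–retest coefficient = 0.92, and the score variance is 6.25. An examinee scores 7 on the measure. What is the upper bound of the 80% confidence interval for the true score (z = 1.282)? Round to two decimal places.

7.91

σ = 6.25^(1/2) = 2.500
SEM = 2.500 * √(1 − 0.920) = 2.500 * √0.080 ≈ 2.500 * 0.283 ≈ 0.707
Half-width = 1.282*0.707 ≈ 0.907
Upper bound: 7 + 0.907 = 7.907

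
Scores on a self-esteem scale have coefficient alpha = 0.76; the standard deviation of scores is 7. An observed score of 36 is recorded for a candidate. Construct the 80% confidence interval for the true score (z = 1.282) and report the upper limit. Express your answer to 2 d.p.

40.40

SEM = 7.000 * √(1 − 0.760) = 7.000 * √0.240 ≃ 7.000 * 0.490 ≃ 3.429
Half-width = 1.282*3.429 ≃ 4.396
Upper limit = 36 + 4.396 ≃ 40.396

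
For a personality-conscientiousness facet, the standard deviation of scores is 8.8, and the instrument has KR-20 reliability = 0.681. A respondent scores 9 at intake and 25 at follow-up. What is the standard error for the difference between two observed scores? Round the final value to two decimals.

The standard error of measurement is 8.80000·√(1 − 0.68100) ≈ 8.80000·0.56480 ≈ 4.97025.
SE_diff = SEM · √2 ≈ 4.97025 · 1.41421 ≈ 7.02899

7.03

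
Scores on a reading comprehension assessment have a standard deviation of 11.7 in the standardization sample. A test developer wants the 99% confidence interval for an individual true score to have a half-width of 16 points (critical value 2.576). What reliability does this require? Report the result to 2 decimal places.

Required SEM = 16 / 2.576 ≈ 6.211
r = 1 − (SEM / SD)² = 1 − (6.211 / 11.7)² ≈ 1 − 0.282 ≈ 0.718

0.72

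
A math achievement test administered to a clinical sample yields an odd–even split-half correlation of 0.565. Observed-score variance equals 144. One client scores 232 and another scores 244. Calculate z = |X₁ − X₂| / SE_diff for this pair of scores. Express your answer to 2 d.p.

σ = 144^(1/2) = 12.000
Full-length reliability (Spearman-Brown) = 2(0.565)/(1+0.565) ≈ 0.722
SEM = 12.000 · √(1 − 0.722) = 12.000 · √0.278 ≈ 12.000 · 0.527 ≈ 6.327
Standard error of the difference = 6.327·√2 ≈ 8.947
z = 12 / 8.947 ≈ 1.341

1.34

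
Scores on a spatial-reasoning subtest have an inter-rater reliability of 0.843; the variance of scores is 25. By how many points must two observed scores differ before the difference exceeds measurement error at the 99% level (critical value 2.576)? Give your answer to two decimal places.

7.22

σ = 25^(1/2) = 5.0000
The standard error of measurement is 5.0000×√(1 − 0.8430) ≈ 5.0000×0.3962 ≈ 1.9812.
Standard error of the difference = 1.9812·√2 ≈ 2.8018
Minimum reliable difference = 2.576 × SE_diff ≈ 2.576 × 2.8018 ≈ 7.2174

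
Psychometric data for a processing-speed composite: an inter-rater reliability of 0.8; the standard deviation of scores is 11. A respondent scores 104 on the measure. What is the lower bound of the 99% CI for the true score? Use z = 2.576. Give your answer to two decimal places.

SEM = 11.000 · √(1 − 0.800) = 11.000 · √0.200 ≈ 11.000 · 0.447 ≈ 4.919
Half-width = 2.576·4.919 ≈ 12.672
Lower limit = 104 − 12.672 ≈ 91.328

91.33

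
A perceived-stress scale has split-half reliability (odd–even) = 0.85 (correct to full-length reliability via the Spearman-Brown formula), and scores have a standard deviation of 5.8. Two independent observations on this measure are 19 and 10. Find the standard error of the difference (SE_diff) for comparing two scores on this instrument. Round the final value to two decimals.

2.34

Spearman-Brown: r = 2(0.85) / (1 + 0.85) = 1.7000 / 1.8500 ≈ 0.9189
SEM = 5.8000 * √(1 − 0.9189) = 5.8000 * √0.0811 ≈ 5.8000 * 0.2847 ≈ 1.6515
Standard error of the difference = 1.6515·√2 ≈ 2.3356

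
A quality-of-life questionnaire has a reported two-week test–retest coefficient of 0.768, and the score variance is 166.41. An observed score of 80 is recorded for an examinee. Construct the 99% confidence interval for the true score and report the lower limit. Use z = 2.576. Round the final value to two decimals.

63.99

SD = √166.41 ≈ 12.9000
SEM = 12.9000×√(1 − 0.7680) ≈ 6.2135
Margin = 2.576 × 6.2135 ≈ 16.0059
Lower bound: 80 − 16.0059 = 63.9941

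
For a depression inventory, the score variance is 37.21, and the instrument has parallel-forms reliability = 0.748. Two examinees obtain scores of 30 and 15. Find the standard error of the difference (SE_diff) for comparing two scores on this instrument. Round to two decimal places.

4.33

SD = √37.21 = 6.10000
SEM = 6.10000×√(1 − 0.74800) ≈ 3.06218
SE_diff = SEM × √2 ≈ 3.06218 × 1.41421 ≈ 4.33057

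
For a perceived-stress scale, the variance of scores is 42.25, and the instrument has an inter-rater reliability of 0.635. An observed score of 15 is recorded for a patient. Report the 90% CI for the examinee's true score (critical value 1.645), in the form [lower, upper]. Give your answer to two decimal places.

SD = √42.25 ≈ 6.500
The standard error of measurement is 6.500*√(1 − 0.635) ≈ 6.500*0.604 ≈ 3.927.
Half-width = 1.645*3.927 ≈ 6.460
Interval: (8.540, 21.460)

[8.54, 21.46]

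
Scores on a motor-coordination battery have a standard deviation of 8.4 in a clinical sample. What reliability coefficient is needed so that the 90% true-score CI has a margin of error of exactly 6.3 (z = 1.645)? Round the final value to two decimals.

Required SEM = 6.3 / 1.645 ≈ 3.8298
r = 1 − (3.8298/8.4)² ≈ 1 − 0.2079 ≈ 0.7921

0.79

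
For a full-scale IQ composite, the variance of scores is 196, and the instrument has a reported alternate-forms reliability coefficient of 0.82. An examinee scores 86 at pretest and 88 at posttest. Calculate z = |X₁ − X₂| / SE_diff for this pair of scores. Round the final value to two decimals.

0.24

σ = 196^(1/2) = 14.00000
SEM = 14.00000·√(1 − 0.82000) ≈ 5.93970
SE_diff = √2 · SEM ≈ 8.40000
z = 2 / 8.40000 ≈ 0.23810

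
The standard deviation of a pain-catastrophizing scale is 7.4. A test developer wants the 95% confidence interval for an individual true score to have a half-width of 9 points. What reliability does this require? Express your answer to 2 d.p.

Required SEM = 9 / 1.96 ≈ 4.59184
r = 1 − (4.59184/7.4)² ≈ 1 − 0.38504 ≈ 0.61496

0.61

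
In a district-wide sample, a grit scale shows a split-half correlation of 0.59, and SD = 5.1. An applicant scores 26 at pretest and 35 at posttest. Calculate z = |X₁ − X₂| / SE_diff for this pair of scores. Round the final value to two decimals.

2.46

r_full = 2·0.59 / (1 + 0.59) ≃ 0.7421
SEM = 5.1000*√(1 − 0.7421) ≃ 2.5898
Standard error of the difference = 2.5898·√2 ≃ 3.6625
z = |26 − 35| / 3.6625 = 9 / 3.6625 ≃ 2.4573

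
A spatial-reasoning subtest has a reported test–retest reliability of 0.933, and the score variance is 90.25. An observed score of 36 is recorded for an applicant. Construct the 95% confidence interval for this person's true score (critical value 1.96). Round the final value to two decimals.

[31.18, 40.82]

SD = √90.25 = 9.5000
SEM = 9.5000 · √(1 − 0.9330) = 9.5000 · √0.0670 ≈ 9.5000 · 0.2588 ≈ 2.4590
1.96 · SEM ≈ 4.8197
Interval: (31.1803, 40.8197)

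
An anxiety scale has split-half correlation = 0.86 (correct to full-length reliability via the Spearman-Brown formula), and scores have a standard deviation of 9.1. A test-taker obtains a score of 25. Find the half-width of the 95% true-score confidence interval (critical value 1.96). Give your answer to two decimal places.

Full-length reliability (Spearman-Brown) = 2(0.86)/(1+0.86) ≃ 0.9247
SEM = 9.1000 × √(1 − 0.9247) = 9.1000 × √0.0753 ≃ 9.1000 × 0.2744 ≃ 2.4966
Margin = 1.96 × 2.4966 ≃ 4.8933

4.89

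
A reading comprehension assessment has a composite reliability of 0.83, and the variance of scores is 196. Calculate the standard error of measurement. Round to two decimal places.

5.77

σ = 196^(1/2) = 14.00000
The standard error of measurement is 14.00000×√(1 − 0.83000) ≈ 14.00000×0.41231 ≈ 5.77235.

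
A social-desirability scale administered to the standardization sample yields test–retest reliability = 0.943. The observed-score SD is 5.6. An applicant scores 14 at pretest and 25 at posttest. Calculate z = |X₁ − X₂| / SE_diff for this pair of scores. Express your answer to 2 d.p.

SEM = 5.600 × √(1 − 0.943) = 5.600 × √0.057 ≈ 5.600 × 0.239 ≈ 1.337
SE_diff = √2 × SEM ≈ 1.891
z = |14 − 25| / 1.891 = 11 / 1.891 ≈ 5.818

5.82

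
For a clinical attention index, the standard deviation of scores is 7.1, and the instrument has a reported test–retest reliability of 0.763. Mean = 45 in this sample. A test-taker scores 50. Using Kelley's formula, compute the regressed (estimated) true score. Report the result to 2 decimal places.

48.82

T̂ = 0.7630(50) + 0.2370(45) ≈ 48.8150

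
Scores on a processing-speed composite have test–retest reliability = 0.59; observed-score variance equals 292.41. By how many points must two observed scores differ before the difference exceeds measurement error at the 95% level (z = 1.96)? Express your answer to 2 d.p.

SD = √292.41 ≈ 17.100
SEM = 17.100*√(1 − 0.590) ≈ 10.949
SE_diff = SEM * √2 ≈ 10.949 * 1.414 ≈ 15.485
Minimum reliable difference = 1.96 * SE_diff ≈ 1.96 * 15.485 ≈ 30.350

30.35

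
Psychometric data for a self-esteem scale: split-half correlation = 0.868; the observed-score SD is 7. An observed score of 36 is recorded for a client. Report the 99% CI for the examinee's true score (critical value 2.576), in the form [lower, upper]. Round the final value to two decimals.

[31.21, 40.79]

r_full = 2·0.868 / (1 + 0.868) ≈ 0.929
SEM = 7.000*√(1 − 0.929) ≈ 1.861
2.576 * SEM ≈ 4.793
99% CI: 36 ± 4.793 = [31.207, 40.793]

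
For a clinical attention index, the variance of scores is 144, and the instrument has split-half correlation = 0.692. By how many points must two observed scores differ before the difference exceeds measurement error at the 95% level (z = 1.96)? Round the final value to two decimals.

SD = √144 ≈ 12.00000
r_full = 2·0.692 / (1 + 0.692) ≈ 0.81797
The standard error of measurement is 12.00000×√(1 − 0.81797) ≈ 12.00000×0.42665 ≈ 5.11984.
SE_diff = SEM × √2 ≈ 5.11984 × 1.41421 ≈ 7.24055
Minimum reliable difference = 1.96 × SE_diff ≈ 1.96 × 7.24055 ≈ 14.19147

14.19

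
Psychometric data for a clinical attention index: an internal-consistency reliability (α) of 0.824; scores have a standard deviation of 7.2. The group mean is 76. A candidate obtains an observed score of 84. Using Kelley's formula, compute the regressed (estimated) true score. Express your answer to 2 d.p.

82.59

Estimated true score = 0.824×84 + (1 − 0.824)×76 ≈ 82.592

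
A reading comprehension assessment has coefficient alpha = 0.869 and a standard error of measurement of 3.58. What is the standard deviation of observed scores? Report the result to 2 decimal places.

9.89

σ = SEM·(1 − r)^(−1/2) ≃ 3.58·2.76289 ≃ 9.89116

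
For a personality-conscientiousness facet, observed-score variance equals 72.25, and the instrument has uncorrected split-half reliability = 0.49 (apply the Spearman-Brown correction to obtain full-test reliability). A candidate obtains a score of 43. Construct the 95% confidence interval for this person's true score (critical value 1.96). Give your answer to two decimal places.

SD = √72.25 = 8.5000
Full-length reliability (Spearman-Brown) = 2(0.49)/(1+0.49) ≈ 0.6577
The standard error of measurement is 8.5000*√(1 − 0.6577) ≈ 8.5000*0.5850 ≈ 4.9729.
Margin = 1.96 * 4.9729 ≈ 9.7469
CI = 43 ± 9.7469 → [33.2531, 52.7469]

[33.25, 52.75]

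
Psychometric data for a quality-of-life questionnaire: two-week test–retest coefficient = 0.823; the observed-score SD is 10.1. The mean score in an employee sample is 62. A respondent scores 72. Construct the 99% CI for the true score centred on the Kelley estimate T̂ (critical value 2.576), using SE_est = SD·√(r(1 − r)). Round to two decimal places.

[60.30, 80.16]

T̂ = r·X + (1 − r)·M = 0.823×72 + 0.177×62 = 59.256 + 10.974 ≈ 70.230
SE_est = SD × √(r(1 − r)) = 10.100 × √0.146 ≈ 10.100 × 0.382 ≈ 3.855
CI = 70.230 ± 2.576 × 3.855 → [60.300, 80.160]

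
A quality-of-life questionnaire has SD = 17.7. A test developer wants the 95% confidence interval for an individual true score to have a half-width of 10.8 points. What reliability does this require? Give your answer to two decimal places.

SEM needed = half-width / z = 10.8/1.96 ≈ 5.5102
r = 1 − (5.5102/17.7)² ≈ 1 − 0.0969 ≈ 0.9031

0.90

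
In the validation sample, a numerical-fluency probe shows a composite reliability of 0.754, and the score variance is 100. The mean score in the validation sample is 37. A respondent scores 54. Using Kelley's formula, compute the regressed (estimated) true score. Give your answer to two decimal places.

Estimated true score = 0.754×54 + (1 − 0.754)×37 ≈ 49.818

49.82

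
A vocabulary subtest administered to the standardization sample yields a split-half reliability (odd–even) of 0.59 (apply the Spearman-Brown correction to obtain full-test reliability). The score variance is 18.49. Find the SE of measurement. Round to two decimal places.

2.18

σ = 18.49^(1/2) = 4.30000
Full-length reliability (Spearman-Brown) = 2(0.59)/(1+0.59) ≈ 0.74214
SEM = 4.30000×√(1 − 0.74214) ≈ 2.18354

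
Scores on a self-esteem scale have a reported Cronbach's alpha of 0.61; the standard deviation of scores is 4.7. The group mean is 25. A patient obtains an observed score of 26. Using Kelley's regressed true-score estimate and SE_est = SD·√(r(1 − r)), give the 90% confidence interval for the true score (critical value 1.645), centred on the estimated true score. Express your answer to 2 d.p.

[21.84, 29.38]

T̂ = r·X + (1 − r)·M = 0.6100·26 + 0.3900·25 = 15.8600 + 9.7500 ≃ 25.6100
SE_est = SD · √(r(1 − r)) = 4.7000 · √0.2379 ≃ 4.7000 · 0.4877 ≃ 2.2924
90% CI: 25.6100 ± 3.7710 ≃ (21.8390, 29.3810)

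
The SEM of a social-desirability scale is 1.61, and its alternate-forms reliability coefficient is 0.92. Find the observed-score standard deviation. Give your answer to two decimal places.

5.69

SD = 1.61 / √(1 − 0.92) ≈ 5.692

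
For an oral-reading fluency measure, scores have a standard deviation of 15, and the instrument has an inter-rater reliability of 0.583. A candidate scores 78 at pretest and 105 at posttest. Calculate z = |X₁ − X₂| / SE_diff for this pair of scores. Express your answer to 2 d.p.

SEM = 15.000*√(1 − 0.583) ≈ 9.686
SE_diff = √2 * SEM ≈ 13.699
z = |78 − 105| / 13.699 = 27 / 13.699 ≈ 1.971

1.97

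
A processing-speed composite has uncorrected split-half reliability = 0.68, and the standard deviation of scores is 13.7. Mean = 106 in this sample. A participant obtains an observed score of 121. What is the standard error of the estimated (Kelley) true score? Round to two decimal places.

r_full = 2·0.68 / (1 + 0.68) ≈ 0.8095
SE_est = SD * √(r(1 − r)) = 13.7000 * √0.1542 ≈ 13.7000 * 0.3927 ≈ 5.3797

5.38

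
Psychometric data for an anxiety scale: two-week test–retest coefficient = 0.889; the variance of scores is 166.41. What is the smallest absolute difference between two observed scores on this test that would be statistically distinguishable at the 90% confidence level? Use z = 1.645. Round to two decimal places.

10.00

σ = 166.41^(1/2) = 12.9000
SEM = 12.9000 · √(1 − 0.8890) = 12.9000 · √0.1110 ≈ 12.9000 · 0.3332 ≈ 4.2978
SE_diff = SEM · √2 ≈ 4.2978 · 1.4142 ≈ 6.0781
Smallest detectable difference = 1.645·6.0781 ≈ 9.9984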